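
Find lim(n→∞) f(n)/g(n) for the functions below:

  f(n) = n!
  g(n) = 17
∞

Since n! (O(n!)) grows faster than 17 (O(1)),
the ratio f(n)/g(n) → ∞ as n → ∞.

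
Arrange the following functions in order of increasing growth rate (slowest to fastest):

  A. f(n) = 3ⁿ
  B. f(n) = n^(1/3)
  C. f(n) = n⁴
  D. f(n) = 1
D < B < C < A

Comparing growth rates:
D = 1 is O(1)
B = n^(1/3) is O(n^(1/3))
C = n⁴ is O(n⁴)
A = 3ⁿ is O(3ⁿ)

Therefore, the order from slowest to fastest is: D < B < C < A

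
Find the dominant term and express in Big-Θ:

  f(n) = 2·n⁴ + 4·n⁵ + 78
Θ(n⁵)

Order the terms by growth rate: 78 ≺ 2·n⁴ ≺ 4·n⁵.
The fastest-growing term 4·n⁵ dominates as n → ∞; dropping its constant factor gives Θ(n⁵).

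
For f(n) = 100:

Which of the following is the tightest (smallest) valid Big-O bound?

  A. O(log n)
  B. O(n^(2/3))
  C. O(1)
C

f(n) = 100 is O(1).
All listed options are valid Big-O bounds (upper bounds),
but O(1) is the tightest (smallest valid bound).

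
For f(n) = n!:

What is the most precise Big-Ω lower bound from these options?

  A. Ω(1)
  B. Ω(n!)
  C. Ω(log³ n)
B

f(n) = n! is Ω(n!).
All listed options are valid Big-Ω bounds (lower bounds),
but Ω(n!) is the tightest (largest valid bound).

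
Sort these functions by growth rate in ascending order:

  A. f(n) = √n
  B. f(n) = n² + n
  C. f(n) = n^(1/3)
C < A < B

Comparing growth rates:
C = n^(1/3) is O(n^(1/3))
A = √n is O(√n)
B = n² + n is O(n²)

Therefore, the order from slowest to fastest is: C < A < B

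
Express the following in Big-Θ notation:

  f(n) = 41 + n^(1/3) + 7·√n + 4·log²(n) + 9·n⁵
Θ(n⁵)

Order the terms by growth rate: 41 ≺ 4·log²(n) ≺ n^(1/3) ≺ 7·√n ≺ 9·n⁵.
The fastest-growing term 9·n⁵ dominates as n → ∞; dropping its constant factor gives Θ(n⁵).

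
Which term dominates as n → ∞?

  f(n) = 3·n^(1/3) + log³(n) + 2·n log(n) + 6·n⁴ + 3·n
6·n⁴

Looking at each term:
  - 3·n^(1/3) is O(n^(1/3))
  - log³(n) is O(log³ n)
  - 2·n log(n) is O(n log n)
  - 6·n⁴ is O(n⁴)
  - 3·n is O(n)

The term 6·n⁴ (O(n⁴)) grows fastest and dominates all others.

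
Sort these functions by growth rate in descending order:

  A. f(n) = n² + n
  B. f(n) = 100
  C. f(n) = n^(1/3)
A > C > B

Comparing growth rates:
A = n² + n is O(n²)
C = n^(1/3) is O(n^(1/3))
B = 100 is O(1)

Therefore, the order from fastest to slowest is: A > C > B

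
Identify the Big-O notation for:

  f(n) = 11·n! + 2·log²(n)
O(n!)

The dominant term in 11·n! + 2·log²(n) is 11·n!, which is Θ(n!).
Lower-order terms (2·log²(n)) are asymptotically negligible.
Constants are absorbed, so the tightest bound is O(n!).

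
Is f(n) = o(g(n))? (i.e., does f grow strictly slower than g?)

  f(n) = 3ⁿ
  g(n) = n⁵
False

f(n) = 3ⁿ is O(3ⁿ), and g(n) = n⁵ is O(n⁵).
Since O(3ⁿ) grows faster than or equal to O(n⁵), f(n) = o(g(n)) is false.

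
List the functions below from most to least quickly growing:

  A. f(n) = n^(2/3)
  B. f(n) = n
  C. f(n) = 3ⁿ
C > B > A

Comparing growth rates:
C = 3ⁿ is O(3ⁿ)
B = n is O(n)
A = n^(2/3) is O(n^(2/3))

Therefore, the order from fastest to slowest is: C > B > A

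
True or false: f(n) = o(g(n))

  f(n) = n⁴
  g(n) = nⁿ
True

f(n) = n⁴ is O(n⁴), and g(n) = nⁿ is O(nⁿ).
Since O(n⁴) grows strictly slower than O(nⁿ), f(n) = o(g(n)) is true.
This means lim(n→∞) f(n)/g(n) = 0.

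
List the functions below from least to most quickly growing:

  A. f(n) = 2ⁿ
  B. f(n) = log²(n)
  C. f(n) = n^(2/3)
B < C < A

Comparing growth rates:
B = log²(n) is O(log² n)
C = n^(2/3) is O(n^(2/3))
A = 2ⁿ is O(2ⁿ)

Therefore, the order from slowest to fastest is: B < C < A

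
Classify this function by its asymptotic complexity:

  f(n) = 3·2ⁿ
O(2ⁿ)

The dominant term in 3·2ⁿ is 3·2ⁿ, which is Θ(2ⁿ).
Constants are absorbed, so the tightest bound is O(2ⁿ).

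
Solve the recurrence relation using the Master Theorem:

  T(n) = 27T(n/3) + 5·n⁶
Θ(n⁶)

Master Theorem: a = 27, b = 3, f(n) = 5·n⁶.
Compute the critical exponent d = log₃(27) = 3.
Compare f(n) = Θ(n⁶) against n^d:
  k = 6 > d = 3, so f(n) = Ω(n^(d+ε)) — Case 3.
  Regularity: a·(n/b)^6/n^6 = a/b^6 = 27/729 < 1 ✓.
  The top-level work dominates: T(n) = Θ(f(n)) = Θ(n⁶).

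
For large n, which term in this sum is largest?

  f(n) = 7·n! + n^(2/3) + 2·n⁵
7·n!

Looking at each term:
  - 7·n! is O(n!)
  - n^(2/3) is O(n^(2/3))
  - 2·n⁵ is O(n⁵)

The term 7·n! (O(n!)) grows fastest and dominates all others.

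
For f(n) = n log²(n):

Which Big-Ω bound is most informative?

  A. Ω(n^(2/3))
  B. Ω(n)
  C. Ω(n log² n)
C

f(n) = n log²(n) is Ω(n log² n).
All listed options are valid Big-Ω bounds (lower bounds),
but Ω(n log² n) is the tightest (largest valid bound).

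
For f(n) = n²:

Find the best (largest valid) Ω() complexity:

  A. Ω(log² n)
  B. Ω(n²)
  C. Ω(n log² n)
B

f(n) = n² is Ω(n²).
All listed options are valid Big-Ω bounds (lower bounds),
but Ω(n²) is the tightest (largest valid bound).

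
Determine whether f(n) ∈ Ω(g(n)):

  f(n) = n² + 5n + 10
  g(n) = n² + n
True

f(n) = n² + 5n + 10 and g(n) = n² + n are both O(n²).
Big-Ω permits equal growth rates (f ≥ c·g for some c > 0), so f(n) = Ω(g(n)) is true.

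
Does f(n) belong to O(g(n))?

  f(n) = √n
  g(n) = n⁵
True

f(n) = √n is O(√n), and g(n) = n⁵ is O(n⁵).
Since O(√n) ⊆ O(n⁵) (f grows no faster than g), f(n) = O(g(n)) is true.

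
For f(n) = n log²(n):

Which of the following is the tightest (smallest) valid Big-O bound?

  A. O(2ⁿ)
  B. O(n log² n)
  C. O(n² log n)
B

f(n) = n log²(n) is O(n log² n).
All listed options are valid Big-O bounds (upper bounds),
but O(n log² n) is the tightest (smallest valid bound).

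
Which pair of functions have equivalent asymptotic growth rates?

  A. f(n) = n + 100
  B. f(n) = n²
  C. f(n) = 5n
A and C

Examining each function:
  A. n + 100 is O(n)
  B. n² is O(n²)
  C. 5n is O(n)

Functions A and C both have the same complexity class.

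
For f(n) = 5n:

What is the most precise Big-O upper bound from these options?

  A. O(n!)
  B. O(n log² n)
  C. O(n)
C

f(n) = 5n is O(n).
All listed options are valid Big-O bounds (upper bounds),
but O(n) is the tightest (smallest valid bound).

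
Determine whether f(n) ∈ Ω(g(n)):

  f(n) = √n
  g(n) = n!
False

f(n) = √n is O(√n), and g(n) = n! is O(n!).
Since O(√n) grows slower than O(n!), f(n) = Ω(g(n)) is false.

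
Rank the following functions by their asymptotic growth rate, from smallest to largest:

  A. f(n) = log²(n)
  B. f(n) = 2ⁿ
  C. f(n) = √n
A < C < B

Comparing growth rates:
A = log²(n) is O(log² n)
C = √n is O(√n)
B = 2ⁿ is O(2ⁿ)

Therefore, the order from slowest to fastest is: A < C < B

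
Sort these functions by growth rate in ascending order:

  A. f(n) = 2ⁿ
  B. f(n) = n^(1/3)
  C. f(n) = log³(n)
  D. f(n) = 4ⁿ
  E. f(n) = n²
C < B < E < A < D

Comparing growth rates:
C = log³(n) is O(log³ n)
B = n^(1/3) is O(n^(1/3))
E = n² is O(n²)
A = 2ⁿ is O(2ⁿ)
D = 4ⁿ is O(4ⁿ)

Therefore, the order from slowest to fastest is: C < B < E < A < D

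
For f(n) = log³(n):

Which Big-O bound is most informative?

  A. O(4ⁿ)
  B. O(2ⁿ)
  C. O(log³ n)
C

f(n) = log³(n) is O(log³ n).
All listed options are valid Big-O bounds (upper bounds),
but O(log³ n) is the tightest (smallest valid bound).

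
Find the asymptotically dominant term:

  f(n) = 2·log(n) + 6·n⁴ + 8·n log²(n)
6·n⁴

Looking at each term:
  - 2·log(n) is O(log n)
  - 6·n⁴ is O(n⁴)
  - 8·n log²(n) is O(n log² n)

The term 6·n⁴ (O(n⁴)) grows fastest and dominates all others.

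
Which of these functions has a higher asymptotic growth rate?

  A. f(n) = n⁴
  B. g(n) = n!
B

f(n) = n⁴ is O(n⁴), while g(n) = n! is O(n!).
Since O(n!) grows faster than O(n⁴), g(n) dominates.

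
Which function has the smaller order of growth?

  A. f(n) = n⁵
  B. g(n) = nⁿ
A

f(n) = n⁵ is O(n⁵), while g(n) = nⁿ is O(nⁿ).
Since O(n⁵) grows slower than O(nⁿ), f(n) is dominated.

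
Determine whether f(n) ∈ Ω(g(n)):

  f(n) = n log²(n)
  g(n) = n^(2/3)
True

f(n) = n log²(n) is O(n log² n), and g(n) = n^(2/3) is O(n^(2/3)).
Since O(n log² n) grows at least as fast as O(n^(2/3)), f(n) = Ω(g(n)) is true.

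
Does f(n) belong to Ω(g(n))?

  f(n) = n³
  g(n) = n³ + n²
True

f(n) = n³ and g(n) = n³ + n² are both O(n³).
Big-Ω permits equal growth rates (f ≥ c·g for some c > 0), so f(n) = Ω(g(n)) is true.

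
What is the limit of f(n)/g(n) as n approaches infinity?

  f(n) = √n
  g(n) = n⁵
0

Since √n (O(√n)) grows slower than n⁵ (O(n⁵)),
the ratio f(n)/g(n) → 0 as n → ∞.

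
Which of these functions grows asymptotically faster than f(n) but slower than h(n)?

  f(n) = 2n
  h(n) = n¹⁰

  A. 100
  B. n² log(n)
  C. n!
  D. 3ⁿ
B

We need g(n) with 2n = o(g(n)) and g(n) = o(n¹⁰), i.e. O(n) ≺ g ≺ O(n¹⁰).
Check each option:
  A. 100 — O(1) does not grow strictly faster than f(n)
  B. n² log(n) — O(n² log n) is strictly between O(n) and O(n¹⁰) ✓
  C. n! — O(n!) does not grow strictly slower than h(n)
  D. 3ⁿ — O(3ⁿ) does not grow strictly slower than h(n)

Only option B (n² log(n)) lies strictly between.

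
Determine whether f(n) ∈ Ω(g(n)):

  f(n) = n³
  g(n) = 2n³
True

f(n) = n³ and g(n) = 2n³ are both O(n³).
Big-Ω permits equal growth rates (f ≥ c·g for some c > 0), so f(n) = Ω(g(n)) is true.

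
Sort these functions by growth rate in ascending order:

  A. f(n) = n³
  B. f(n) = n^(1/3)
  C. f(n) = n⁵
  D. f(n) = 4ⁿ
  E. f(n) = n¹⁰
B < A < C < E < D

Comparing growth rates:
B = n^(1/3) is O(n^(1/3))
A = n³ is O(n³)
C = n⁵ is O(n⁵)
E = n¹⁰ is O(n¹⁰)
D = 4ⁿ is O(4ⁿ)

Therefore, the order from slowest to fastest is: B < A < C < E < D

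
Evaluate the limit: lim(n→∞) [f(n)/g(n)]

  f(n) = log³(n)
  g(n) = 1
∞

Since log³(n) (O(log³ n)) grows faster than 1 (O(1)),
the ratio f(n)/g(n) → ∞ as n → ∞.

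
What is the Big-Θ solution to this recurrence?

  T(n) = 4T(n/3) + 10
Θ(n^log₃(4))

Master Theorem: a = 4, b = 3, f(n) = 10.
Compute the critical exponent d = log₃(4) = 1.262.
Compare f(n) = Θ(1) against n^d:
  k = 0 < d = 1.262, so f(n) = O(n^(d-ε)) — Case 1.
  The recursion cost dominates: T(n) = Θ(n^d) = Θ(n^log₃(4)).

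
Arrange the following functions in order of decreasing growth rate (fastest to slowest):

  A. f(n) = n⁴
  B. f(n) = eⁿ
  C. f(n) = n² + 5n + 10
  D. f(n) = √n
B > A > C > D

Comparing growth rates:
B = eⁿ is O(eⁿ)
A = n⁴ is O(n⁴)
C = n² + 5n + 10 is O(n²)
D = √n is O(√n)

Therefore, the order from fastest to slowest is: B > A > C > D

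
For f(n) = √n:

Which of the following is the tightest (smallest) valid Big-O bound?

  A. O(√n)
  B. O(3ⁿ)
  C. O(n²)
A

f(n) = √n is O(√n).
All listed options are valid Big-O bounds (upper bounds),
but O(√n) is the tightest (smallest valid bound).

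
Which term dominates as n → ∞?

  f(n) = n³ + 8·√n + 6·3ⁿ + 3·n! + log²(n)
3·n!

Looking at each term:
  - n³ is O(n³)
  - 8·√n is O(√n)
  - 6·3ⁿ is O(3ⁿ)
  - 3·n! is O(n!)
  - log²(n) is O(log² n)

The term 3·n! (O(n!)) grows fastest and dominates all others.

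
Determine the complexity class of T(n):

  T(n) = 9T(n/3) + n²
Θ(n² log n)

Master Theorem: a = 9, b = 3, f(n) = n².
Compute the critical exponent d = log₃(9) = 2.
Compare f(n) = Θ(n²) against n^d:
  k = 2 = d, so f(n) = Θ(n^d) — Case 2.
  Work is balanced across levels: T(n) = Θ(n^d log n) = Θ(n² log n).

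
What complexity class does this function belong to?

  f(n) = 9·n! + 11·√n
O(n!)

The dominant term in 9·n! + 11·√n is 9·n!, which is Θ(n!).
Lower-order terms (11·√n) are asymptotically negligible.
Constants are absorbed, so the tightest bound is O(n!).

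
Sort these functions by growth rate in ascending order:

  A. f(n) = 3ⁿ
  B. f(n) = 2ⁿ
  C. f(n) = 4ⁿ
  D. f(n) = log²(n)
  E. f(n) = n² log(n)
D < E < B < A < C

Comparing growth rates:
D = log²(n) is O(log² n)
E = n² log(n) is O(n² log n)
B = 2ⁿ is O(2ⁿ)
A = 3ⁿ is O(3ⁿ)
C = 4ⁿ is O(4ⁿ)

Therefore, the order from slowest to fastest is: D < E < B < A < C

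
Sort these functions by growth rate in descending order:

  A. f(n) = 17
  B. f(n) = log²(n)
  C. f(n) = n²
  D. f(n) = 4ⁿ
D > C > B > A

Comparing growth rates:
D = 4ⁿ is O(4ⁿ)
C = n² is O(n²)
B = log²(n) is O(log² n)
A = 17 is O(1)

Therefore, the order from fastest to slowest is: D > C > B > A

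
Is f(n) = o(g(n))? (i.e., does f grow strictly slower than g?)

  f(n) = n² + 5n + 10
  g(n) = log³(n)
False

f(n) = n² + 5n + 10 is O(n²), and g(n) = log³(n) is O(log³ n).
Since O(n²) grows faster than or equal to O(log³ n), f(n) = o(g(n)) is false.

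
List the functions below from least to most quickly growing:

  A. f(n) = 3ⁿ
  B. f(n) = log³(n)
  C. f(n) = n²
B < C < A

Comparing growth rates:
B = log³(n) is O(log³ n)
C = n² is O(n²)
A = 3ⁿ is O(3ⁿ)

Therefore, the order from slowest to fastest is: B < C < A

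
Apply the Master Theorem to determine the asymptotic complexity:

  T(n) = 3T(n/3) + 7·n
Θ(n log n)

Master Theorem: a = 3, b = 3, f(n) = 7·n.
Compute the critical exponent d = log₃(3) = 1.
Compare f(n) = Θ(n) against n^d:
  k = 1 = d, so f(n) = Θ(n^d) — Case 2.
  Work is balanced across levels: T(n) = Θ(n^d log n) = Θ(n log n).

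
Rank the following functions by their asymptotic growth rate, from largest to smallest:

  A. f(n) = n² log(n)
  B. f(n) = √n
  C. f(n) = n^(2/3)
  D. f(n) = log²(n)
A > C > B > D

Comparing growth rates:
A = n² log(n) is O(n² log n)
C = n^(2/3) is O(n^(2/3))
B = √n is O(√n)
D = log²(n) is O(log² n)

Therefore, the order from fastest to slowest is: A > C > B > D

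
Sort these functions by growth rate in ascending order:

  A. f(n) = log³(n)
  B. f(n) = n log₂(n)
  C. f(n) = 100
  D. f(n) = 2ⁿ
C < A < B < D

Comparing growth rates:
C = 100 is O(1)
A = log³(n) is O(log³ n)
B = n log₂(n) is O(n log n)
D = 2ⁿ is O(2ⁿ)

Therefore, the order from slowest to fastest is: C < A < B < D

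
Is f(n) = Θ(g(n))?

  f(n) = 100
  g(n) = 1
True

f(n) = 100 and g(n) = 1 are both O(1).
Since they have the same asymptotic growth rate, f(n) = Θ(g(n)) is true.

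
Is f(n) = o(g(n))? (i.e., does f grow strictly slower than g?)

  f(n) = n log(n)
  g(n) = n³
True

f(n) = n log(n) is O(n log n), and g(n) = n³ is O(n³).
Since O(n log n) grows strictly slower than O(n³), f(n) = o(g(n)) is true.
This means lim(n→∞) f(n)/g(n) = 0.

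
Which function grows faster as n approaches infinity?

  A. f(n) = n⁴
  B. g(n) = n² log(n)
A

f(n) = n⁴ is O(n⁴), while g(n) = n² log(n) is O(n² log n).
Since O(n⁴) grows faster than O(n² log n), f(n) dominates.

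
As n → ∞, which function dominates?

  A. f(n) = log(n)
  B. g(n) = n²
B

f(n) = log(n) is O(log n), while g(n) = n² is O(n²).
Since O(n²) grows faster than O(log n), g(n) dominates.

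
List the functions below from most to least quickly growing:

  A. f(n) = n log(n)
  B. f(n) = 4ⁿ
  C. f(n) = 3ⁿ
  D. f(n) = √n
B > C > A > D

Comparing growth rates:
B = 4ⁿ is O(4ⁿ)
C = 3ⁿ is O(3ⁿ)
A = n log(n) is O(n log n)
D = √n is O(√n)

Therefore, the order from fastest to slowest is: B > C > A > D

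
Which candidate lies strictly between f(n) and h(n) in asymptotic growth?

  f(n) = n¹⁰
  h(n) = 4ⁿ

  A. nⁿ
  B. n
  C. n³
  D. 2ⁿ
D

We need g(n) with n¹⁰ = o(g(n)) and g(n) = o(4ⁿ), i.e. O(n¹⁰) ≺ g ≺ O(4ⁿ).
Check each option:
  A. nⁿ — O(nⁿ) does not grow strictly slower than h(n)
  B. n — O(n) does not grow strictly faster than f(n)
  C. n³ — O(n³) does not grow strictly faster than f(n)
  D. 2ⁿ — O(2ⁿ) is strictly between O(n¹⁰) and O(4ⁿ) ✓

Only option D (2ⁿ) lies strictly between.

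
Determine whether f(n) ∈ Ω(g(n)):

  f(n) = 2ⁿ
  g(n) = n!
False

f(n) = 2ⁿ is O(2ⁿ), and g(n) = n! is O(n!).
Since O(2ⁿ) grows slower than O(n!), f(n) = Ω(g(n)) is false.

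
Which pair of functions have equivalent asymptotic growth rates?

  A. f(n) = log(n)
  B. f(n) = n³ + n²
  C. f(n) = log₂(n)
A and C

Examining each function:
  A. log(n) is O(log n)
  B. n³ + n² is O(n³)
  C. log₂(n) is O(log n)

Functions A and C both have the same complexity class.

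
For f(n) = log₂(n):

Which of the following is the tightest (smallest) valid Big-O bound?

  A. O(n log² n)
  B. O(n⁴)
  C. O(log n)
C

f(n) = log₂(n) is O(log n).
All listed options are valid Big-O bounds (upper bounds),
but O(log n) is the tightest (smallest valid bound).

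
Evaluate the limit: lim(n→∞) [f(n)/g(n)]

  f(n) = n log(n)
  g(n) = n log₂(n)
log(2)

Since n log(n) and n log₂(n) have the same growth rate (O(n log n)),
the ratio converges to a constant: log(2).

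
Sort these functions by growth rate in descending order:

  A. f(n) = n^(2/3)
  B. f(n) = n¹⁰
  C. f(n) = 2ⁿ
C > B > A

Comparing growth rates:
C = 2ⁿ is O(2ⁿ)
B = n¹⁰ is O(n¹⁰)
A = n^(2/3) is O(n^(2/3))

Therefore, the order from fastest to slowest is: C > B > A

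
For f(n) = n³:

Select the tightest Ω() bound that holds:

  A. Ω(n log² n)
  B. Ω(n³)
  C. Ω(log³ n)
B

f(n) = n³ is Ω(n³).
All listed options are valid Big-Ω bounds (lower bounds),
but Ω(n³) is the tightest (largest valid bound).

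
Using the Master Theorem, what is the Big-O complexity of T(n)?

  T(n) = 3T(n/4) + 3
Θ(n^log₄(3))

Master Theorem: a = 3, b = 4, f(n) = 3.
Compute the critical exponent d = log₄(3) = 0.792.
Compare f(n) = Θ(1) against n^d:
  k = 0 < d = 0.792, so f(n) = O(n^(d-ε)) — Case 1.
  The recursion cost dominates: T(n) = Θ(n^d) = Θ(n^log₄(3)).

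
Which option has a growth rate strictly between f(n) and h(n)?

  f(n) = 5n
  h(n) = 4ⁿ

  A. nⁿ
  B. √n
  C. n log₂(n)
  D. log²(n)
C

We need g(n) with 5n = o(g(n)) and g(n) = o(4ⁿ), i.e. O(n) ≺ g ≺ O(4ⁿ).
Check each option:
  A. nⁿ — O(nⁿ) does not grow strictly slower than h(n)
  B. √n — O(√n) does not grow strictly faster than f(n)
  C. n log₂(n) — O(n log n) is strictly between O(n) and O(4ⁿ) ✓
  D. log²(n) — O(log² n) does not grow strictly faster than f(n)

Only option C (n log₂(n)) lies strictly between.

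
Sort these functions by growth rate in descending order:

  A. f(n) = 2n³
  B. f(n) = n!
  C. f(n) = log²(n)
B > A > C

Comparing growth rates:
B = n! is O(n!)
A = 2n³ is O(n³)
C = log²(n) is O(log² n)

Therefore, the order from fastest to slowest is: B > A > C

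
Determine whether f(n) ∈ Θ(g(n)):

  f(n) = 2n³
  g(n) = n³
True

f(n) = 2n³ and g(n) = n³ are both O(n³).
Since they have the same asymptotic growth rate, f(n) = Θ(g(n)) is true.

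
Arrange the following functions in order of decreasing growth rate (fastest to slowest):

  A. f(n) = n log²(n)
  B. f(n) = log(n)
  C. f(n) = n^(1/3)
A > C > B

Comparing growth rates:
A = n log²(n) is O(n log² n)
C = n^(1/3) is O(n^(1/3))
B = log(n) is O(log n)

Therefore, the order from fastest to slowest is: A > C > B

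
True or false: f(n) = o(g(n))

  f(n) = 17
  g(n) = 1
False

f(n) = 17 is O(1), and g(n) = 1 is O(1).
Since they have the same growth rate, f(n) = o(g(n)) is false.
(f = o(g) requires f to grow strictly slower, not equal.)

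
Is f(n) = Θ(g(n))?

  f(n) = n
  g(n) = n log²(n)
False

f(n) = n is O(n), and g(n) = n log²(n) is O(n log² n).
Since they have different growth rates, f(n) = Θ(g(n)) is false.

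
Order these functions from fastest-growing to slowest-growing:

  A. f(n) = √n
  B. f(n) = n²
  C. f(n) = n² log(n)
C > B > A

Comparing growth rates:
C = n² log(n) is O(n² log n)
B = n² is O(n²)
A = √n is O(√n)

Therefore, the order from fastest to slowest is: C > B > A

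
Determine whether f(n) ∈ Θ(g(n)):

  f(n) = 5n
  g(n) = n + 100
True

f(n) = 5n and g(n) = n + 100 are both O(n).
Since they have the same asymptotic growth rate, f(n) = Θ(g(n)) is true.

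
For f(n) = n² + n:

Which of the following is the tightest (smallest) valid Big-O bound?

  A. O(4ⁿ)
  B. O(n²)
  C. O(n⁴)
B

f(n) = n² + n is O(n²).
All listed options are valid Big-O bounds (upper bounds),
but O(n²) is the tightest (smallest valid bound).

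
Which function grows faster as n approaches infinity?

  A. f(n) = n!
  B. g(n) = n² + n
A

f(n) = n! is O(n!), while g(n) = n² + n is O(n²).
Since O(n!) grows faster than O(n²), f(n) dominates.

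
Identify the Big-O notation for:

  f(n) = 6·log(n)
O(log n)

The dominant term in 6·log(n) is 6·log(n), which is Θ(log n).
Constants are absorbed, so the tightest bound is O(log n).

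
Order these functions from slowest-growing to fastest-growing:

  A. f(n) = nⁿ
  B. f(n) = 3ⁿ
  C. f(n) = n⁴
C < B < A

Comparing growth rates:
C = n⁴ is O(n⁴)
B = 3ⁿ is O(3ⁿ)
A = nⁿ is O(nⁿ)

Therefore, the order from slowest to fastest is: C < B < A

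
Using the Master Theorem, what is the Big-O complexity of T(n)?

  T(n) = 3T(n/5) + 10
Θ(n^log₅(3))

Master Theorem: a = 3, b = 5, f(n) = 10.
Compute the critical exponent d = log₅(3) = 0.683.
Compare f(n) = Θ(1) against n^d:
  k = 0 < d = 0.683, so f(n) = O(n^(d-ε)) — Case 1.
  The recursion cost dominates: T(n) = Θ(n^d) = Θ(n^log₅(3)).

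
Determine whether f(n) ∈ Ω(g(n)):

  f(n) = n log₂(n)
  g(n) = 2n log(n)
True

f(n) = n log₂(n) and g(n) = 2n log(n) are both O(n log n).
Big-Ω permits equal growth rates (f ≥ c·g for some c > 0), so f(n) = Ω(g(n)) is true.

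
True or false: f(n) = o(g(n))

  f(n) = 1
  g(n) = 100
False

f(n) = 1 is O(1), and g(n) = 100 is O(1).
Since they have the same growth rate, f(n) = o(g(n)) is false.
(f = o(g) requires f to grow strictly slower, not equal.)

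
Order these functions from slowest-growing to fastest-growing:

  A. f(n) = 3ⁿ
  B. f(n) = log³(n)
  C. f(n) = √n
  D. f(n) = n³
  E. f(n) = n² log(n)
B < C < E < D < A

Comparing growth rates:
B = log³(n) is O(log³ n)
C = √n is O(√n)
E = n² log(n) is O(n² log n)
D = n³ is O(n³)
A = 3ⁿ is O(3ⁿ)

Therefore, the order from slowest to fastest is: B < C < E < D < A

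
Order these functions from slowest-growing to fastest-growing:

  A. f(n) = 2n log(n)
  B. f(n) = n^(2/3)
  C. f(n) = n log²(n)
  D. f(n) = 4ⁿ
B < A < C < D

Comparing growth rates:
B = n^(2/3) is O(n^(2/3))
A = 2n log(n) is O(n log n)
C = n log²(n) is O(n log² n)
D = 4ⁿ is O(4ⁿ)

Therefore, the order from slowest to fastest is: B < A < C < D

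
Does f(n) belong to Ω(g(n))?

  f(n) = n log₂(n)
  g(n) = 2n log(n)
True

f(n) = n log₂(n) and g(n) = 2n log(n) are both O(n log n).
Big-Ω permits equal growth rates (f ≥ c·g for some c > 0), so f(n) = Ω(g(n)) is true.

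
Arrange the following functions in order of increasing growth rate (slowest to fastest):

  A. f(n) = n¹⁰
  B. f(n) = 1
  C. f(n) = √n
B < C < A

Comparing growth rates:
B = 1 is O(1)
C = √n is O(√n)
A = n¹⁰ is O(n¹⁰)

Therefore, the order from slowest to fastest is: B < C < A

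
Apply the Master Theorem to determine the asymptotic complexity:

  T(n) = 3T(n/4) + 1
Θ(n^log₄(3))

Master Theorem: a = 3, b = 4, f(n) = 1.
Compute the critical exponent d = log₄(3) = 0.792.
Compare f(n) = Θ(1) against n^d:
  k = 0 < d = 0.792, so f(n) = O(n^(d-ε)) — Case 1.
  The recursion cost dominates: T(n) = Θ(n^d) = Θ(n^log₄(3)).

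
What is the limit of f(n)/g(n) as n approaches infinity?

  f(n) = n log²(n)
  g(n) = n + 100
∞

Since n log²(n) (O(n log² n)) grows faster than n + 100 (O(n)),
the ratio f(n)/g(n) → ∞ as n → ∞.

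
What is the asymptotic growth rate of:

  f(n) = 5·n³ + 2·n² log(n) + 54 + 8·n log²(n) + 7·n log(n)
Θ(n³)

Order the terms by growth rate: 54 ≺ 7·n log(n) ≺ 8·n log²(n) ≺ 2·n² log(n) ≺ 5·n³.
The fastest-growing term 5·n³ dominates as n → ∞; dropping its constant factor gives Θ(n³).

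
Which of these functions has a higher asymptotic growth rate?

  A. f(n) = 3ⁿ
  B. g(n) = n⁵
A

f(n) = 3ⁿ is O(3ⁿ), while g(n) = n⁵ is O(n⁵).
Since O(3ⁿ) grows faster than O(n⁵), f(n) dominates.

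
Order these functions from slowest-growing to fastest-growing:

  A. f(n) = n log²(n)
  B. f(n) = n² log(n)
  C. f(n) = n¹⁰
A < B < C

Comparing growth rates:
A = n log²(n) is O(n log² n)
B = n² log(n) is O(n² log n)
C = n¹⁰ is O(n¹⁰)

Therefore, the order from slowest to fastest is: A < B < C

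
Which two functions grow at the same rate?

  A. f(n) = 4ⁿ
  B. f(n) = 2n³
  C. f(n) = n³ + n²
B and C

Examining each function:
  A. 4ⁿ is O(4ⁿ)
  B. 2n³ is O(n³)
  C. n³ + n² is O(n³)

Functions B and C both have the same complexity class.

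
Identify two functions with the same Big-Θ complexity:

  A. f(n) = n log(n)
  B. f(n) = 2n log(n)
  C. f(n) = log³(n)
A and B

Examining each function:
  A. n log(n) is O(n log n)
  B. 2n log(n) is O(n log n)
  C. log³(n) is O(log³ n)

Functions A and B both have the same complexity class.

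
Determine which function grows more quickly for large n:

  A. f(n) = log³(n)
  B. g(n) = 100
A

f(n) = log³(n) is O(log³ n), while g(n) = 100 is O(1).
Since O(log³ n) grows faster than O(1), f(n) dominates.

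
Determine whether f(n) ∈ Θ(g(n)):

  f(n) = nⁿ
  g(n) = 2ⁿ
False

f(n) = nⁿ is O(nⁿ), and g(n) = 2ⁿ is O(2ⁿ).
Since they have different growth rates, f(n) = Θ(g(n)) is false.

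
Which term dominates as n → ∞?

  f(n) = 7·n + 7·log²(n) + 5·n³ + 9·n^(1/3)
5·n³

Looking at each term:
  - 7·n is O(n)
  - 7·log²(n) is O(log² n)
  - 5·n³ is O(n³)
  - 9·n^(1/3) is O(n^(1/3))

The term 5·n³ (O(n³)) grows fastest and dominates all others.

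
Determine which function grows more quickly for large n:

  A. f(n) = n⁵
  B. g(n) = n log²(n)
A

f(n) = n⁵ is O(n⁵), while g(n) = n log²(n) is O(n log² n).
Since O(n⁵) grows faster than O(n log² n), f(n) dominates.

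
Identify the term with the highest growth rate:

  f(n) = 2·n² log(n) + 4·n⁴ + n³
4·n⁴

Looking at each term:
  - 2·n² log(n) is O(n² log n)
  - 4·n⁴ is O(n⁴)
  - n³ is O(n³)

The term 4·n⁴ (O(n⁴)) grows fastest and dominates all others.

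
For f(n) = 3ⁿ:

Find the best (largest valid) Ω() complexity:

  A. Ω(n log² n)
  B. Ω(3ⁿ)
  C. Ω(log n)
B

f(n) = 3ⁿ is Ω(3ⁿ).
All listed options are valid Big-Ω bounds (lower bounds),
but Ω(3ⁿ) is the tightest (largest valid bound).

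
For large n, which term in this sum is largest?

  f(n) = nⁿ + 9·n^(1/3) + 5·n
nⁿ

Looking at each term:
  - nⁿ is O(nⁿ)
  - 9·n^(1/3) is O(n^(1/3))
  - 5·n is O(n)

The term nⁿ (O(nⁿ)) grows fastest and dominates all others.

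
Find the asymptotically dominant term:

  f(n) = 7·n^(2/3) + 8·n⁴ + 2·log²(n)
8·n⁴

Looking at each term:
  - 7·n^(2/3) is O(n^(2/3))
  - 8·n⁴ is O(n⁴)
  - 2·log²(n) is O(log² n)

The term 8·n⁴ (O(n⁴)) grows fastest and dominates all others.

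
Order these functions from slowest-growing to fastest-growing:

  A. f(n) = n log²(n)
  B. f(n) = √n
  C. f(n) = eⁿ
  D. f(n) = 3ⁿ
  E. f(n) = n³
B < A < E < C < D

Comparing growth rates:
B = √n is O(√n)
A = n log²(n) is O(n log² n)
E = n³ is O(n³)
C = eⁿ is O(eⁿ)
D = 3ⁿ is O(3ⁿ)

Therefore, the order from slowest to fastest is: B < A < E < C < D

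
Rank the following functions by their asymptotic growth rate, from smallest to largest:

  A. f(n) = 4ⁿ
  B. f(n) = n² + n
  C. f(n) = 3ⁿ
B < C < A

Comparing growth rates:
B = n² + n is O(n²)
C = 3ⁿ is O(3ⁿ)
A = 4ⁿ is O(4ⁿ)

Therefore, the order from slowest to fastest is: B < C < A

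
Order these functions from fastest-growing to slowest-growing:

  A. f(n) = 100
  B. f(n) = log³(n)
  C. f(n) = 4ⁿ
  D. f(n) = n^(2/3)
C > D > B > A

Comparing growth rates:
C = 4ⁿ is O(4ⁿ)
D = n^(2/3) is O(n^(2/3))
B = log³(n) is O(log³ n)
A = 100 is O(1)

Therefore, the order from fastest to slowest is: C > D > B > A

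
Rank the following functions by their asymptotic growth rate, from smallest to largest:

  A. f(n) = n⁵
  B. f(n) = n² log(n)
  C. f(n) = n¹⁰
B < A < C

Comparing growth rates:
B = n² log(n) is O(n² log n)
A = n⁵ is O(n⁵)
C = n¹⁰ is O(n¹⁰)

Therefore, the order from slowest to fastest is: B < A < C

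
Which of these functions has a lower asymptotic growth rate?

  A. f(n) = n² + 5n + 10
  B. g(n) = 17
B

f(n) = n² + 5n + 10 is O(n²), while g(n) = 17 is O(1).
Since O(1) grows slower than O(n²), g(n) is dominated.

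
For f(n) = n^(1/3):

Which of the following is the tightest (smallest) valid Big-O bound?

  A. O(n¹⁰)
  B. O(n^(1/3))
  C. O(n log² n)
B

f(n) = n^(1/3) is O(n^(1/3)).
All listed options are valid Big-O bounds (upper bounds),
but O(n^(1/3)) is the tightest (smallest valid bound).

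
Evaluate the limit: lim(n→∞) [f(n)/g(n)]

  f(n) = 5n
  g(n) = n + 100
5

Since 5n and n + 100 have the same growth rate (O(n)),
the ratio converges to a constant: 5.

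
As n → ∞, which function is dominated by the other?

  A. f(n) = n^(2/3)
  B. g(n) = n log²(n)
A

f(n) = n^(2/3) is O(n^(2/3)), while g(n) = n log²(n) is O(n log² n).
Since O(n^(2/3)) grows slower than O(n log² n), f(n) is dominated.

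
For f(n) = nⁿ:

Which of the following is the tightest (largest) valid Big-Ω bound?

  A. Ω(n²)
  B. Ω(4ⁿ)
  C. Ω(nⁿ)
C

f(n) = nⁿ is Ω(nⁿ).
All listed options are valid Big-Ω bounds (lower bounds),
but Ω(nⁿ) is the tightest (largest valid bound).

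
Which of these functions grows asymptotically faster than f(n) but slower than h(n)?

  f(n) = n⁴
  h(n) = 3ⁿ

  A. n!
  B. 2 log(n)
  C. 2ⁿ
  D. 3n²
C

We need g(n) with n⁴ = o(g(n)) and g(n) = o(3ⁿ), i.e. O(n⁴) ≺ g ≺ O(3ⁿ).
Check each option:
  A. n! — O(n!) does not grow strictly slower than h(n)
  B. 2 log(n) — O(log n) does not grow strictly faster than f(n)
  C. 2ⁿ — O(2ⁿ) is strictly between O(n⁴) and O(3ⁿ) ✓
  D. 3n² — O(n²) does not grow strictly faster than f(n)

Only option C (2ⁿ) lies strictly between.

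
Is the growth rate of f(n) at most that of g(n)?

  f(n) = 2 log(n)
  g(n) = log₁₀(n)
True

f(n) = 2 log(n) and g(n) = log₁₀(n) are both O(log n).
Big-O permits equal growth rates (f ≤ c·g for some c), so f(n) = O(g(n)) is true.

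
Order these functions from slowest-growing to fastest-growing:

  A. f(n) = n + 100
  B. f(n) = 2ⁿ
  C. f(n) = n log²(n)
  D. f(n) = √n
D < A < C < B

Comparing growth rates:
D = √n is O(√n)
A = n + 100 is O(n)
C = n log²(n) is O(n log² n)
B = 2ⁿ is O(2ⁿ)

Therefore, the order from slowest to fastest is: D < A < C < B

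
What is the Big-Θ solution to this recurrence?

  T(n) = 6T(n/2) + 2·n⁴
Θ(n⁴)

Master Theorem: a = 6, b = 2, f(n) = 2·n⁴.
Compute the critical exponent d = log₂(6) = 2.585.
Compare f(n) = Θ(n⁴) against n^d:
  k = 4 > d = 2.585, so f(n) = Ω(n^(d+ε)) — Case 3.
  Regularity: a·(n/b)^4/n^4 = a/b^4 = 6/16 < 1 ✓.
  The top-level work dominates: T(n) = Θ(f(n)) = Θ(n⁴).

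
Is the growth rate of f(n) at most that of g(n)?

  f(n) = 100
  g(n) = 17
True

f(n) = 100 and g(n) = 17 are both O(1).
Big-O permits equal growth rates (f ≤ c·g for some c), so f(n) = O(g(n)) is true.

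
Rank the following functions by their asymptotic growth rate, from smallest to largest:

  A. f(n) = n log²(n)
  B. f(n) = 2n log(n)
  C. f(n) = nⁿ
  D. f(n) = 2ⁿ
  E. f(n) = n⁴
B < A < E < D < C

Comparing growth rates:
B = 2n log(n) is O(n log n)
A = n log²(n) is O(n log² n)
E = n⁴ is O(n⁴)
D = 2ⁿ is O(2ⁿ)
C = nⁿ is O(nⁿ)

Therefore, the order from slowest to fastest is: B < A < E < D < C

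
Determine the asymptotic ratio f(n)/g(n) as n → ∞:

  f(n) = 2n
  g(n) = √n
∞

Since 2n (O(n)) grows faster than √n (O(√n)),
the ratio f(n)/g(n) → ∞ as n → ∞.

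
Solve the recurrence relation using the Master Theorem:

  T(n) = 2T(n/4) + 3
Θ(n^log₄(2))

Master Theorem: a = 2, b = 4, f(n) = 3.
Compute the critical exponent d = log₄(2) = 0.500.
Compare f(n) = Θ(1) against n^d:
  k = 0 < d = 0.500, so f(n) = O(n^(d-ε)) — Case 1.
  The recursion cost dominates: T(n) = Θ(n^d) = Θ(n^log₄(2)).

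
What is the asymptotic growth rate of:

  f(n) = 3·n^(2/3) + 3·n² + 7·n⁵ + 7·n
Θ(n⁵)

Order the terms by growth rate: 3·n^(2/3) ≺ 7·n ≺ 3·n² ≺ 7·n⁵.
The fastest-growing term 7·n⁵ dominates as n → ∞; dropping its constant factor gives Θ(n⁵).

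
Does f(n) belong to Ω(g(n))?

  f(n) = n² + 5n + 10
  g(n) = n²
True

f(n) = n² + 5n + 10 and g(n) = n² are both O(n²).
Big-Ω permits equal growth rates (f ≥ c·g for some c > 0), so f(n) = Ω(g(n)) is true.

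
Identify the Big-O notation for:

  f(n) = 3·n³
O(n³)

The dominant term in 3·n³ is 3·n³, which is Θ(n³).
Constants are absorbed, so the tightest bound is O(n³).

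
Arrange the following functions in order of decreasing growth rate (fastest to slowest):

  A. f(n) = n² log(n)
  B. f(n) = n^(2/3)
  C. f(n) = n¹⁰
C > A > B

Comparing growth rates:
C = n¹⁰ is O(n¹⁰)
A = n² log(n) is O(n² log n)
B = n^(2/3) is O(n^(2/3))

Therefore, the order from fastest to slowest is: C > A > B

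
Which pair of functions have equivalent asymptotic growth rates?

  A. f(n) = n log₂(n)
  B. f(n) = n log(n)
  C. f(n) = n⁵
A and B

Examining each function:
  A. n log₂(n) is O(n log n)
  B. n log(n) is O(n log n)
  C. n⁵ is O(n⁵)

Functions A and B both have the same complexity class.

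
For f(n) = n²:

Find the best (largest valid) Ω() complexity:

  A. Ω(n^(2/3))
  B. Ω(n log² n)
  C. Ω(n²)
C

f(n) = n² is Ω(n²).
All listed options are valid Big-Ω bounds (lower bounds),
but Ω(n²) is the tightest (largest valid bound).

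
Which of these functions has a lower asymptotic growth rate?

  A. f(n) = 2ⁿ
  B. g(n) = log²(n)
B

f(n) = 2ⁿ is O(2ⁿ), while g(n) = log²(n) is O(log² n).
Since O(log² n) grows slower than O(2ⁿ), g(n) is dominated.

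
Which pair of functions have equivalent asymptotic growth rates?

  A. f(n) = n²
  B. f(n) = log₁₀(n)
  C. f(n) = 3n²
A and C

Examining each function:
  A. n² is O(n²)
  B. log₁₀(n) is O(log n)
  C. 3n² is O(n²)

Functions A and C both have the same complexity class.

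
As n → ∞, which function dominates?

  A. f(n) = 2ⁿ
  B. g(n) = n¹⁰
A

f(n) = 2ⁿ is O(2ⁿ), while g(n) = n¹⁰ is O(n¹⁰).
Since O(2ⁿ) grows faster than O(n¹⁰), f(n) dominates.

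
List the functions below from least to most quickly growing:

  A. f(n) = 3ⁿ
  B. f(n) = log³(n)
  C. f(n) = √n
B < C < A

Comparing growth rates:
B = log³(n) is O(log³ n)
C = √n is O(√n)
A = 3ⁿ is O(3ⁿ)

Therefore, the order from slowest to fastest is: B < C < A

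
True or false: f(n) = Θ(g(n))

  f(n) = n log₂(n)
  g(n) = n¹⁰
False

f(n) = n log₂(n) is O(n log n), and g(n) = n¹⁰ is O(n¹⁰).
Since they have different growth rates, f(n) = Θ(g(n)) is false.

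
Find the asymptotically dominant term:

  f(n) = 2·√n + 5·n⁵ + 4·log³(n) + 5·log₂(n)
5·n⁵

Looking at each term:
  - 2·√n is O(√n)
  - 5·n⁵ is O(n⁵)
  - 4·log³(n) is O(log³ n)
  - 5·log₂(n) is O(log n)

The term 5·n⁵ (O(n⁵)) grows fastest and dominates all others.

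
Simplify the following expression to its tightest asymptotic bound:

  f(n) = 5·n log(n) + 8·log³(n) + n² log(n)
Θ(n² log n)

Order the terms by growth rate: 8·log³(n) ≺ 5·n log(n) ≺ n² log(n).
The fastest-growing term n² log(n) dominates as n → ∞; dropping its constant factor gives Θ(n² log n).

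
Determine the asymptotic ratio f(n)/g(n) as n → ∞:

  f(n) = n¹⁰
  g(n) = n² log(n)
∞

Since n¹⁰ (O(n¹⁰)) grows faster than n² log(n) (O(n² log n)),
the ratio f(n)/g(n) → ∞ as n → ∞.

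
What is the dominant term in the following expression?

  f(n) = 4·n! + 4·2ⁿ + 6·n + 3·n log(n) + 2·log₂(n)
4·n!

Looking at each term:
  - 4·n! is O(n!)
  - 4·2ⁿ is O(2ⁿ)
  - 6·n is O(n)
  - 3·n log(n) is O(n log n)
  - 2·log₂(n) is O(log n)

The term 4·n! (O(n!)) grows fastest and dominates all others.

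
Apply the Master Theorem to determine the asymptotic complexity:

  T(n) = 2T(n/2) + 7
Θ(n)

Master Theorem: a = 2, b = 2, f(n) = 7.
Compute the critical exponent d = log₂(2) = 1.
Compare f(n) = Θ(1) against n^d:
  k = 0 < d = 1, so f(n) = O(n^(d-ε)) — Case 1.
  The recursion cost dominates: T(n) = Θ(n^d) = Θ(n).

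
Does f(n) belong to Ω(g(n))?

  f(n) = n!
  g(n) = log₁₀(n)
True

f(n) = n! is O(n!), and g(n) = log₁₀(n) is O(log n).
Since O(n!) grows at least as fast as O(log n), f(n) = Ω(g(n)) is true.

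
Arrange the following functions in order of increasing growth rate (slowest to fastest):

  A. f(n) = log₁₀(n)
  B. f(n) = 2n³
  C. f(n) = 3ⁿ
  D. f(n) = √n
A < D < B < C

Comparing growth rates:
A = log₁₀(n) is O(log n)
D = √n is O(√n)
B = 2n³ is O(n³)
C = 3ⁿ is O(3ⁿ)

Therefore, the order from slowest to fastest is: A < D < B < C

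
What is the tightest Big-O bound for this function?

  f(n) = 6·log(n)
O(log n)

The dominant term in 6·log(n) is 6·log(n), which is Θ(log n).
Constants are absorbed, so the tightest bound is O(log n).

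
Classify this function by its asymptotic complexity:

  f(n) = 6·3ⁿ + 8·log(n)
O(3ⁿ)

The dominant term in 6·3ⁿ + 8·log(n) is 6·3ⁿ, which is Θ(3ⁿ).
Lower-order terms (8·log(n)) are asymptotically negligible.
Constants are absorbed, so the tightest bound is O(3ⁿ).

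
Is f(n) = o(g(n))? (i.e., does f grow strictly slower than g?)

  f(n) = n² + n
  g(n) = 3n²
False

f(n) = n² + n is O(n²), and g(n) = 3n² is O(n²).
Since they have the same growth rate, f(n) = o(g(n)) is false.
(f = o(g) requires f to grow strictly slower, not equal.)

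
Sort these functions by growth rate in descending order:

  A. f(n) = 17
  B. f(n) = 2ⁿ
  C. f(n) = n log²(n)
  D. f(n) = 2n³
B > D > C > A

Comparing growth rates:
B = 2ⁿ is O(2ⁿ)
D = 2n³ is O(n³)
C = n log²(n) is O(n log² n)
A = 17 is O(1)

Therefore, the order from fastest to slowest is: B > D > C > A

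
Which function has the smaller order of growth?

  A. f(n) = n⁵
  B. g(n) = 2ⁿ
A

f(n) = n⁵ is O(n⁵), while g(n) = 2ⁿ is O(2ⁿ).
Since O(n⁵) grows slower than O(2ⁿ), f(n) is dominated.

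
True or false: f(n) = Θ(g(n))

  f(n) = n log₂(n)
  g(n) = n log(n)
True

f(n) = n log₂(n) and g(n) = n log(n) are both O(n log n).
Since they have the same asymptotic growth rate, f(n) = Θ(g(n)) is true.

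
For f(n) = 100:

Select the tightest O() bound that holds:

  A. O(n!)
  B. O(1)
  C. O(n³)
B

f(n) = 100 is O(1).
All listed options are valid Big-O bounds (upper bounds),
but O(1) is the tightest (smallest valid bound).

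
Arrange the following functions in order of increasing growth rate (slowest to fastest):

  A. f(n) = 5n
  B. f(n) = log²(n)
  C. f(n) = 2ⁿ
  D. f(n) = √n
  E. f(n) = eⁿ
B < D < A < C < E

Comparing growth rates:
B = log²(n) is O(log² n)
D = √n is O(√n)
A = 5n is O(n)
C = 2ⁿ is O(2ⁿ)
E = eⁿ is O(eⁿ)

Therefore, the order from slowest to fastest is: B < D < A < C < E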